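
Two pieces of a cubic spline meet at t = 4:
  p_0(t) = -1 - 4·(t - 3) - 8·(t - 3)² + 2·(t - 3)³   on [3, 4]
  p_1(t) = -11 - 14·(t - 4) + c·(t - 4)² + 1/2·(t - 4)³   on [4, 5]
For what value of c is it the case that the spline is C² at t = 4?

-2

p_0''(t) = -16 + 12·(t - 3), so p_0''(4) = -4. On the right, p_1''(4) = 2c, so c = -2.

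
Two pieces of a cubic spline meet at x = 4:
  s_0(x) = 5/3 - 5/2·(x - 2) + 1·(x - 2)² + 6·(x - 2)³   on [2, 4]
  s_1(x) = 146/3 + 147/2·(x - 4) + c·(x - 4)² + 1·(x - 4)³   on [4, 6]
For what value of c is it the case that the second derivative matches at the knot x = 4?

s_0''(x) = 2 + 36·(x - 2), so s_0''(4) = 74. On the right, s_1''(4) = 2c, so c = 37.

37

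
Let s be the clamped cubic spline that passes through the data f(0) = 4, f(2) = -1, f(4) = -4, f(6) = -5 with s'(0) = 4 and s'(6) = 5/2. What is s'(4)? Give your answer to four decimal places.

-1.2000

Let m_i = s''(x_i). Step sizes h_i = 2, 2, 2; slopes of the chords Δ_i = (y_(i+1) - y_i)/h_i = -5/2, -3/2, -1/2.
  2·m_0 + 8·m_1 + 2·m_2 = 6(Δ_1 - Δ_0) = 6
  2·m_1 + 8·m_2 + 2·m_3 = 6(Δ_2 - Δ_1) = 6
Clamped end conditions give two more equations: 2h_0·m_0 + h_0·m_1 = 6(Δ_0 - s'(0)) = -39 and h_2·m_2 + 2h_2·m_3 = 6(s'(6) - Δ_2) = 18.
Solving the tridiagonal system: m_0 = -59/5, m_1 = 41/10, m_2 = -8/5, m_3 = 53/10.
On [4, 6], s'(t) = b_2 + 2c_2·(t - 4) + 3d_2·(t - 4)² with b_2 = Δ_2 - h_2(2m_2 + m_3)/6 = -6/5, c_2 = m_2/2 = -4/5, d_2 = (m_3 - m_2)/(6h_2) = 23/40. So s'(4) = -6/5.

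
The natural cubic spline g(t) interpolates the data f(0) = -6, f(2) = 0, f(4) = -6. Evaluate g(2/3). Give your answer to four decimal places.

Put M_i = g'' at the i-th knot. Here h = (2, 2) and Δ = (3, -3), so the interior equations h_(i-1)·M_(i-1) + 2(h_(i-1)+h_i)·M_i + h_i·M_(i+1) = 6(Δ_i − Δ_(i-1)) read
  2·M_0 + 8·M_1 + 2·M_2 = 6(Δ_1 - Δ_0) = -36
Natural end conditions: M_0 = M_2 = 0.
Solving: M_0 = 0, M_1 = -9/2, M_2 = 0.
On [0, 2], g(t) = -6 + 9/2·t + 0·t² - 3/8·t³.
With t = 2/3: g(2/3) = -28/9.

-3.1111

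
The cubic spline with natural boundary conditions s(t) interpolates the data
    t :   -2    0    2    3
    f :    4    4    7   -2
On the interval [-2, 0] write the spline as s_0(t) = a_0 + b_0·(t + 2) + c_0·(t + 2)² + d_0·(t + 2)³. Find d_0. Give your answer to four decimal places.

0.3409

With m_i denoting the second derivative at x_i, h_i = 2, 2, 1, and Δ_i = (y_(i+1) − y_i)/h_i = 0, 3/2, -9:
  2·m_0 + 8·m_1 + 2·m_2 = 6(Δ_1 - Δ_0) = 9
  2·m_1 + 6·m_2 + 1·m_3 = 6(Δ_2 - Δ_1) = -63
Natural end conditions: m_0 = m_3 = 0.
Solving the tridiagonal system: m_0 = 0, m_1 = 45/11, m_2 = -261/22, m_3 = 0.
On [-2, 0], with s_0(t) = a_0 + b_0·(t + 2) + c_0·(t + 2)² + d_0·(t + 2)³: c_0 = m_0/2 = 0, d_0 = (m_1 - m_0)/(6h_0) = 15/44, b_0 = Δ_0 - h_0(2m_0 + m_1)/6 = -15/11.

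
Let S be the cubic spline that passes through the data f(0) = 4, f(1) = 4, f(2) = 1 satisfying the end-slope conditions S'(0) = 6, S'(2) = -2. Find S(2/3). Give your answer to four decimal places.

4.9259

Let M_i = S''(x_i). Step sizes h_i = 1, 1; slopes of the chords Δ_i = (y_(i+1) - y_i)/h_i = 0, -3.
  1·M_0 + 4·M_1 + 1·M_2 = 6(Δ_1 - Δ_0) = -18
Clamped end conditions give two more equations: 2h_0·M_0 + h_0·M_1 = 6(Δ_0 - S'(0)) = -36 and h_1·M_1 + 2h_1·M_2 = 6(S'(2) - Δ_1) = 6.
Solving: M_0 = -35/2, M_1 = -1, M_2 = 7/2.
On [0, 1], S(t) = 4 + 6·t - 35/4·t² + 11/4·t³.
With t = 2/3: S(2/3) = 133/27.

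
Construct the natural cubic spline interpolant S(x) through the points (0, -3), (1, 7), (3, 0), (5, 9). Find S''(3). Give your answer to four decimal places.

10.2273

Write M_i for S''(x_i). With h_i = 1, 2, 2 and divided differences Δ_i = 10, -7/2, 9/2, the continuity of S' gives the tridiagonal system
  1·M_0 + 6·M_1 + 2·M_2 = 6(Δ_1 - Δ_0) = -81
  2·M_1 + 8·M_2 + 2·M_3 = 6(Δ_2 - Δ_1) = 48
Natural end conditions: M_0 = M_3 = 0.
Forward elimination and back-substitution give M_0 = 0, M_1 = -186/11, M_2 = 225/22, M_3 = 0.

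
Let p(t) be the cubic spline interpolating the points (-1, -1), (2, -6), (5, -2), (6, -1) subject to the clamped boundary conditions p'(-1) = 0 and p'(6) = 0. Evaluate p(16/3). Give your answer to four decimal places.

With σ_i denoting the second derivative at x_i, h_i = 3, 3, 1, and Δ_i = (y_(i+1) − y_i)/h_i = -5/3, 4/3, 1:
  3·σ_0 + 12·σ_1 + 3·σ_2 = 6(Δ_1 - Δ_0) = 18
  3·σ_1 + 8·σ_2 + 1·σ_3 = 6(Δ_2 - Δ_1) = -2
Clamped end conditions give two more equations: 2h_0·σ_0 + h_0·σ_1 = 6(Δ_0 - p'(-1)) = -10 and h_2·σ_2 + 2h_2·σ_3 = 6(p'(6) - Δ_2) = -6.
Solving the tridiagonal system: σ_0 = -268/93, σ_1 = 226/93, σ_2 = -26/31, σ_3 = -80/31.
On [5, 6], p(t) = -2 + 53/31·(t - 5) - 13/31·(t - 5)² - 9/31·(t - 5)³.
With (t - 5) = 1/3: p(16/3) = -415/279.

-1.4875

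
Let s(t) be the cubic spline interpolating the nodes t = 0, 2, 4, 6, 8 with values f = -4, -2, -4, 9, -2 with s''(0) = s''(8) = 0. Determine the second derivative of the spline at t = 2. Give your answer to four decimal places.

-3.8571

Put M_i = s'' at the i-th knot. Here h = (2, 2, 2, 2) and Δ = (1, -1, 13/2, -11/2), so the interior equations h_(i-1)·M_(i-1) + 2(h_(i-1)+h_i)·M_i + h_i·M_(i+1) = 6(Δ_i − Δ_(i-1)) read
  2·M_0 + 8·M_1 + 2·M_2 = 6(Δ_1 - Δ_0) = -12
  2·M_1 + 8·M_2 + 2·M_3 = 6(Δ_2 - Δ_1) = 45
  2·M_2 + 8·M_3 + 2·M_4 = 6(Δ_3 - Δ_2) = -72
Natural end conditions: M_0 = M_4 = 0.
Hence M_0 = 0, M_1 = -27/7, M_2 = 66/7, M_3 = -159/14, M_4 = 0.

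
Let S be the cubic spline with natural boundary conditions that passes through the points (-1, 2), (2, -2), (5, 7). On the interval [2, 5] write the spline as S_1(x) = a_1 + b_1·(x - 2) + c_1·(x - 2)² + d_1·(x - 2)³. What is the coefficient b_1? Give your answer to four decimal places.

0.8333

With m_i denoting the second derivative at x_i, h_i = 3, 3, and Δ_i = (y_(i+1) − y_i)/h_i = -4/3, 3:
  3·m_0 + 12·m_1 + 3·m_2 = 6(Δ_1 - Δ_0) = 26
Natural end conditions: m_0 = m_2 = 0.
Solving: m_0 = 0, m_1 = 13/6, m_2 = 0.
On [2, 5], with S_1(x) = a_1 + b_1·(x - 2) + c_1·(x - 2)² + d_1·(x - 2)³: c_1 = m_1/2 = 13/12, d_1 = (m_2 - m_1)/(6h_1) = -13/108, b_1 = Δ_1 - h_1(2m_1 + m_2)/6 = 5/6.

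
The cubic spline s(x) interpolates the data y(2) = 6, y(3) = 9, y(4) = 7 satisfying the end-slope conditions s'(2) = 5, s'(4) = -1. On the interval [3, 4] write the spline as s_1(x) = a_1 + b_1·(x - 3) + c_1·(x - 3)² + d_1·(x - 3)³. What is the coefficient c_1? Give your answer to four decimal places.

Put m_i = s'' at the i-th knot. Here h = (1, 1) and Δ = (3, -2), so the interior equations h_(i-1)·m_(i-1) + 2(h_(i-1)+h_i)·m_i + h_i·m_(i+1) = 6(Δ_i − Δ_(i-1)) read
  1·m_0 + 4·m_1 + 1·m_2 = 6(Δ_1 - Δ_0) = -30
Clamped end conditions give two more equations: 2h_0·m_0 + h_0·m_1 = 6(Δ_0 - s'(2)) = -12 and h_1·m_1 + 2h_1·m_2 = 6(s'(4) - Δ_1) = 6.
Solving: m_0 = -3/2, m_1 = -9, m_2 = 15/2.
On [3, 4], with s_1(x) = a_1 + b_1·(x - 3) + c_1·(x - 3)² + d_1·(x - 3)³: c_1 = m_1/2 = -9/2, d_1 = (m_2 - m_1)/(6h_1) = 11/4, b_1 = Δ_1 - h_1(2m_1 + m_2)/6 = -1/4.

-4.5000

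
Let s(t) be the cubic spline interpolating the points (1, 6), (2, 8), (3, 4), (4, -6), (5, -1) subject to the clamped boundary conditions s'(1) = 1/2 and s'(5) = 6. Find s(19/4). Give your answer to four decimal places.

-2.7535

Let M_i = s''(x_i). Step sizes h_i = 1, 1, 1, 1; slopes of the chords Δ_i = (y_(i+1) - y_i)/h_i = 2, -4, -10, 5.
  1·M_0 + 4·M_1 + 1·M_2 = 6(Δ_1 - Δ_0) = -36
  1·M_1 + 4·M_2 + 1·M_3 = 6(Δ_2 - Δ_1) = -36
  1·M_2 + 4·M_3 + 1·M_4 = 6(Δ_3 - Δ_2) = 90
Clamped end conditions give two more equations: 2h_0·M_0 + h_0·M_1 = 6(Δ_0 - s'(1)) = 9 and h_3·M_3 + 2h_3·M_4 = 6(s'(5) - Δ_3) = 6.
Solving: M_0 = 461/56, M_1 = -209/28, M_2 = -115/8, M_3 = 811/28, M_4 = -643/56.
On [4, 5], s(t) = -6 - 307/112·(t - 4) + 811/56·(t - 4)² - 755/112·(t - 4)³.
With (t - 4) = 3/4: s(19/4) = -19737/7168.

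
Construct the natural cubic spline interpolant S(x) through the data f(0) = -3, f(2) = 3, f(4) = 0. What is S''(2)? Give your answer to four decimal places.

Put m_i = S'' at the i-th knot. Here h = (2, 2) and Δ = (3, -3/2), so the interior equations h_(i-1)·m_(i-1) + 2(h_(i-1)+h_i)·m_i + h_i·m_(i+1) = 6(Δ_i − Δ_(i-1)) read
  2·m_0 + 8·m_1 + 2·m_2 = 6(Δ_1 - Δ_0) = -27
Natural end conditions: m_0 = m_2 = 0.
Solving the tridiagonal system: m_0 = 0, m_1 = -27/8, m_2 = 0.

-3.3750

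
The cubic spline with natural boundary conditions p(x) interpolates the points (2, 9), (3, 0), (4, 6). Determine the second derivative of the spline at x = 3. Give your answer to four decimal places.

22.5000

Put m_i = p'' at the i-th knot. Here h = (1, 1) and Δ = (-9, 6), so the interior equations h_(i-1)·m_(i-1) + 2(h_(i-1)+h_i)·m_i + h_i·m_(i+1) = 6(Δ_i − Δ_(i-1)) read
  1·m_0 + 4·m_1 + 1·m_2 = 6(Δ_1 - Δ_0) = 90
Natural end conditions: m_0 = m_2 = 0.
Forward elimination and back-substitution give m_0 = 0, m_1 = 45/2, m_2 = 0.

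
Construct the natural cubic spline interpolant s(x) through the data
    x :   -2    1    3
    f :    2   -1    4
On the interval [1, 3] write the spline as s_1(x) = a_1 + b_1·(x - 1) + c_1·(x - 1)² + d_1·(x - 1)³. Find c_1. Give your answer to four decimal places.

Let M_i = s''(x_i). Step sizes h_i = 3, 2; slopes of the chords Δ_i = (y_(i+1) - y_i)/h_i = -1, 5/2.
  3·M_0 + 10·M_1 + 2·M_2 = 6(Δ_1 - Δ_0) = 21
Natural end conditions: M_0 = M_2 = 0.
Solving the tridiagonal system: M_0 = 0, M_1 = 21/10, M_2 = 0.
On [1, 3], with s_1(x) = a_1 + b_1·(x - 1) + c_1·(x - 1)² + d_1·(x - 1)³: c_1 = M_1/2 = 21/20, d_1 = (M_2 - M_1)/(6h_1) = -7/40, b_1 = Δ_1 - h_1(2M_1 + M_2)/6 = 11/10.

1.0500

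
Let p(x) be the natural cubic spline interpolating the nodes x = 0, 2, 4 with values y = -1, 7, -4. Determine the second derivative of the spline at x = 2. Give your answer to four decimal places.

Write m_i for p''(x_i). With h_i = 2, 2 and divided differences Δ_i = 4, -11/2, the continuity of p' gives the tridiagonal system
  2·m_0 + 8·m_1 + 2·m_2 = 6(Δ_1 - Δ_0) = -57
Natural end conditions: m_0 = m_2 = 0.
Solving the tridiagonal system: m_0 = 0, m_1 = -57/8, m_2 = 0.

-7.1250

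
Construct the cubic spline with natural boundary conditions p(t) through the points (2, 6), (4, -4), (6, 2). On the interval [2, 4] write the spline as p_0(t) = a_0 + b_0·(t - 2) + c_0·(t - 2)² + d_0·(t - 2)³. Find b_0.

With σ_i denoting the second derivative at x_i, h_i = 2, 2, and Δ_i = (y_(i+1) − y_i)/h_i = -5, 3:
  2·σ_0 + 8·σ_1 + 2·σ_2 = 6(Δ_1 - Δ_0) = 48
Natural end conditions: σ_0 = σ_2 = 0.
Hence σ_0 = 0, σ_1 = 6, σ_2 = 0.
On [2, 4], with p_0(t) = a_0 + b_0·(t - 2) + c_0·(t - 2)² + d_0·(t - 2)³: c_0 = σ_0/2 = 0, d_0 = (σ_1 - σ_0)/(6h_0) = 1/2, b_0 = Δ_0 - h_0(2σ_0 + σ_1)/6 = -7.

-7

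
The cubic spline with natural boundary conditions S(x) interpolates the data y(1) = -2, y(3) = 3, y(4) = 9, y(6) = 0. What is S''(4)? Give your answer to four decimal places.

Write M_i for S''(x_i). With h_i = 2, 1, 2 and divided differences Δ_i = 5/2, 6, -9/2, the continuity of S' gives the tridiagonal system
  2·M_0 + 6·M_1 + 1·M_2 = 6(Δ_1 - Δ_0) = 21
  1·M_1 + 6·M_2 + 2·M_3 = 6(Δ_2 - Δ_1) = -63
Natural end conditions: M_0 = M_3 = 0.
Hence M_0 = 0, M_1 = 27/5, M_2 = -57/5, M_3 = 0.

-11.4000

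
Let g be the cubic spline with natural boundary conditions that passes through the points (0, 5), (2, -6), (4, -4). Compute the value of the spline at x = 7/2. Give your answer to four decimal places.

-5.2617

Let M_i = g''(x_i). Step sizes h_i = 2, 2; slopes of the chords Δ_i = (y_(i+1) - y_i)/h_i = -11/2, 1.
  2·M_0 + 8·M_1 + 2·M_2 = 6(Δ_1 - Δ_0) = 39
Natural end conditions: M_0 = M_2 = 0.
Hence M_0 = 0, M_1 = 39/8, M_2 = 0.
On [2, 4], g(x) = -6 - 9/4·(x - 2) + 39/16·(x - 2)² - 13/32·(x - 2)³.
With (x - 2) = 3/2: g(7/2) = -1347/256.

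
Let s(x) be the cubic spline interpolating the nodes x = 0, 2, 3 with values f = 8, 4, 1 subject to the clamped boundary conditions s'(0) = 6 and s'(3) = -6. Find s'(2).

With m_i denoting the second derivative at x_i, h_i = 2, 1, and Δ_i = (y_(i+1) − y_i)/h_i = -2, -3:
  2·m_0 + 6·m_1 + 1·m_2 = 6(Δ_1 - Δ_0) = -6
Clamped end conditions give two more equations: 2h_0·m_0 + h_0·m_1 = 6(Δ_0 - s'(0)) = -48 and h_1·m_1 + 2h_1·m_2 = 6(s'(3) - Δ_1) = -18.
Solving: m_0 = -15, m_1 = 6, m_2 = -12.
On [2, 3], s'(x) = b_1 + 2c_1·(x - 2) + 3d_1·(x - 2)² with b_1 = Δ_1 - h_1(2m_1 + m_2)/6 = -3, c_1 = m_1/2 = 3, d_1 = (m_2 - m_1)/(6h_1) = -3. So s'(2) = -3.

-3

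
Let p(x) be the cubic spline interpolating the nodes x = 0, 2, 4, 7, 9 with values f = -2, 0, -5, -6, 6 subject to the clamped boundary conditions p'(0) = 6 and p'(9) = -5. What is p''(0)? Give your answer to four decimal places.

Put m_i = p'' at the i-th knot. Here h = (2, 2, 3, 2) and Δ = (1, -5/2, -1/3, 6), so the interior equations h_(i-1)·m_(i-1) + 2(h_(i-1)+h_i)·m_i + h_i·m_(i+1) = 6(Δ_i − Δ_(i-1)) read
  2·m_0 + 8·m_1 + 2·m_2 = 6(Δ_1 - Δ_0) = -21
  2·m_1 + 10·m_2 + 3·m_3 = 6(Δ_2 - Δ_1) = 13
  3·m_2 + 10·m_3 + 2·m_4 = 6(Δ_3 - Δ_2) = 38
Clamped end conditions give two more equations: 2h_0·m_0 + h_0·m_1 = 6(Δ_0 - p'(0)) = -30 and h_3·m_3 + 2h_3·m_4 = 6(p'(9) - Δ_3) = -66.
Forward elimination and back-substitution give m_0 = -2557/354, m_1 = -98/177, m_2 = -188/177, m_3 = 1459/177, m_4 = -3650/177.

-7.2232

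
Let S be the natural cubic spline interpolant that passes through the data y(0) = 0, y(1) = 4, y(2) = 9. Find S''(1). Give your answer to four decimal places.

Put m_i = S'' at the i-th knot. Here h = (1, 1) and Δ = (4, 5), so the interior equations h_(i-1)·m_(i-1) + 2(h_(i-1)+h_i)·m_i + h_i·m_(i+1) = 6(Δ_i − Δ_(i-1)) read
  1·m_0 + 4·m_1 + 1·m_2 = 6(Δ_1 - Δ_0) = 6
Natural end conditions: m_0 = m_2 = 0.
Hence m_0 = 0, m_1 = 3/2, m_2 = 0.

1.5000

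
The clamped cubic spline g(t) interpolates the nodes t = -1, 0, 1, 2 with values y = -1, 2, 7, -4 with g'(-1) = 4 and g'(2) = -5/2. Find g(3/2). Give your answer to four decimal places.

Put σ_i = g'' at the i-th knot. Here h = (1, 1, 1) and Δ = (3, 5, -11), so the interior equations h_(i-1)·σ_(i-1) + 2(h_(i-1)+h_i)·σ_i + h_i·σ_(i+1) = 6(Δ_i − Δ_(i-1)) read
  1·σ_0 + 4·σ_1 + 1·σ_2 = 6(Δ_1 - Δ_0) = 12
  1·σ_1 + 4·σ_2 + 1·σ_3 = 6(Δ_2 - Δ_1) = -96
Clamped end conditions give two more equations: 2h_0·σ_0 + h_0·σ_1 = 6(Δ_0 - g'(-1)) = -6 and h_2·σ_2 + 2h_2·σ_3 = 6(g'(2) - Δ_2) = 51.
Solving the tridiagonal system: σ_0 = -161/15, σ_1 = 232/15, σ_2 = -587/15, σ_3 = 676/15.
On [1, 2], g(t) = 7 - 82/15·(t - 1) - 587/30·(t - 1)² + 421/30·(t - 1)³.
With (t - 1) = 1/2: g(3/2) = 271/240.

1.1292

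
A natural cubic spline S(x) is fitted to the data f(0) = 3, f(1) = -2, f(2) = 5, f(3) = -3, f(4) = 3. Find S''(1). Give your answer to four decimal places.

27.2143

Write σ_i for S''(x_i). With h_i = 1, 1, 1, 1 and divided differences Δ_i = -5, 7, -8, 6, the continuity of S' gives the tridiagonal system
  1·σ_0 + 4·σ_1 + 1·σ_2 = 6(Δ_1 - Δ_0) = 72
  1·σ_1 + 4·σ_2 + 1·σ_3 = 6(Δ_2 - Δ_1) = -90
  1·σ_2 + 4·σ_3 + 1·σ_4 = 6(Δ_3 - Δ_2) = 84
Natural end conditions: σ_0 = σ_4 = 0.
Forward elimination and back-substitution give σ_0 = 0, σ_1 = 381/14, σ_2 = -258/7, σ_3 = 423/14, σ_4 = 0.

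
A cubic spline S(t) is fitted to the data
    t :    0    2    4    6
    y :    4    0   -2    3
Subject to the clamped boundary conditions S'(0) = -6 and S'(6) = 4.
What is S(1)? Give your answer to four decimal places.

0.7083

Let M_i = S''(x_i). Step sizes h_i = 2, 2, 2; slopes of the chords Δ_i = (y_(i+1) - y_i)/h_i = -2, -1, 5/2.
  2·M_0 + 8·M_1 + 2·M_2 = 6(Δ_1 - Δ_0) = 6
  2·M_1 + 8·M_2 + 2·M_3 = 6(Δ_2 - Δ_1) = 21
Clamped end conditions give two more equations: 2h_0·M_0 + h_0·M_1 = 6(Δ_0 - S'(0)) = 24 and h_2·M_2 + 2h_2·M_3 = 6(S'(6) - Δ_2) = 9.
Hence M_0 = 41/6, M_1 = -5/3, M_2 = 17/6, M_3 = 5/6.
On [0, 2], S(t) = 4 - 6·t + 41/12·t² - 17/24·t³.
With t = 1: S(1) = 17/24.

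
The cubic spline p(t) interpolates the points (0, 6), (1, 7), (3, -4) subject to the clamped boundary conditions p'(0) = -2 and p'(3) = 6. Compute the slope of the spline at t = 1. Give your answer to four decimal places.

Let σ_i = p''(x_i). Step sizes h_i = 1, 2; slopes of the chords Δ_i = (y_(i+1) - y_i)/h_i = 1, -11/2.
  1·σ_0 + 6·σ_1 + 2·σ_2 = 6(Δ_1 - Δ_0) = -39
Clamped end conditions give two more equations: 2h_0·σ_0 + h_0·σ_1 = 6(Δ_0 - p'(0)) = 18 and h_1·σ_1 + 2h_1·σ_2 = 6(p'(3) - Δ_1) = 69.
Forward elimination and back-substitution give σ_0 = 109/6, σ_1 = -55/3, σ_2 = 317/12.
On [1, 3], p'(t) = b_1 + 2c_1·(t - 1) + 3d_1·(t - 1)² with b_1 = Δ_1 - h_1(2σ_1 + σ_2)/6 = -25/12, c_1 = σ_1/2 = -55/6, d_1 = (σ_2 - σ_1)/(6h_1) = 179/48. So p'(1) = -25/12.

-2.0833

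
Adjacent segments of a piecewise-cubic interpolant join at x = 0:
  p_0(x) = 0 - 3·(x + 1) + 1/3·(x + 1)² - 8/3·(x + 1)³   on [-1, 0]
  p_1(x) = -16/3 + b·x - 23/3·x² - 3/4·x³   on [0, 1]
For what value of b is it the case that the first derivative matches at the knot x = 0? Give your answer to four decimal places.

-10.3333

p_0'(x) = -3 + 2/3·(x + 1) - 8·(x + 1)², so p_0'(0) = -31/3. On the right, p_1'(0) = b, so b = -31/3.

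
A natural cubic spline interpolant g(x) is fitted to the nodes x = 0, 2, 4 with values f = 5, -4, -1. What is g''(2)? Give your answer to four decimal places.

4.5000

Let M_i = g''(x_i). Step sizes h_i = 2, 2; slopes of the chords Δ_i = (y_(i+1) - y_i)/h_i = -9/2, 3/2.
  2·M_0 + 8·M_1 + 2·M_2 = 6(Δ_1 - Δ_0) = 36
Natural end conditions: M_0 = M_2 = 0.
Forward elimination and back-substitution give M_0 = 0, M_1 = 9/2, M_2 = 0.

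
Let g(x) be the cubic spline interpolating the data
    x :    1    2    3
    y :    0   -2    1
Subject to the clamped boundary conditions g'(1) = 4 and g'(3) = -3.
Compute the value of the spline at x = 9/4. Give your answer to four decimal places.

-1.3203

Write M_i for g''(x_i). With h_i = 1, 1 and divided differences Δ_i = -2, 3, the continuity of g' gives the tridiagonal system
  1·M_0 + 4·M_1 + 1·M_2 = 6(Δ_1 - Δ_0) = 30
Clamped end conditions give two more equations: 2h_0·M_0 + h_0·M_1 = 6(Δ_0 - g'(1)) = -36 and h_1·M_1 + 2h_1·M_2 = 6(g'(3) - Δ_1) = -36.
Hence M_0 = -29, M_1 = 22, M_2 = -29.
On [2, 3], g(x) = -2 + 1/2·(x - 2) + 11·(x - 2)² - 17/2·(x - 2)³.
With (x - 2) = 1/4: g(9/4) = -169/128.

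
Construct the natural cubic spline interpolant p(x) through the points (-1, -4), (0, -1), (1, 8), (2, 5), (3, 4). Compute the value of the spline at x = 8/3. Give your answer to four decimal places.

Put m_i = p'' at the i-th knot. Here h = (1, 1, 1, 1) and Δ = (3, 9, -3, -1), so the interior equations h_(i-1)·m_(i-1) + 2(h_(i-1)+h_i)·m_i + h_i·m_(i+1) = 6(Δ_i − Δ_(i-1)) read
  1·m_0 + 4·m_1 + 1·m_2 = 6(Δ_1 - Δ_0) = 36
  1·m_1 + 4·m_2 + 1·m_3 = 6(Δ_2 - Δ_1) = -72
  1·m_2 + 4·m_3 + 1·m_4 = 6(Δ_3 - Δ_2) = 12
Natural end conditions: m_0 = m_4 = 0.
Solving: m_0 = 0, m_1 = 15, m_2 = -24, m_3 = 9, m_4 = 0.
On [2, 3], p(x) = 5 - 4·(x - 2) + 9/2·(x - 2)² - 3/2·(x - 2)³.
With (x - 2) = 2/3: p(8/3) = 35/9.

3.8889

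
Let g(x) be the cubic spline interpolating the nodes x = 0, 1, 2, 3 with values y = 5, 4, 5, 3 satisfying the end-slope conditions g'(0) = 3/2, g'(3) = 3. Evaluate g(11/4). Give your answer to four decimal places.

With M_i denoting the second derivative at x_i, h_i = 1, 1, 1, and Δ_i = (y_(i+1) − y_i)/h_i = -1, 1, -2:
  1·M_0 + 4·M_1 + 1·M_2 = 6(Δ_1 - Δ_0) = 12
  1·M_1 + 4·M_2 + 1·M_3 = 6(Δ_2 - Δ_1) = -18
Clamped end conditions give two more equations: 2h_0·M_0 + h_0·M_1 = 6(Δ_0 - g'(0)) = -15 and h_2·M_2 + 2h_2·M_3 = 6(g'(3) - Δ_2) = 30.
Hence M_0 = -12, M_1 = 9, M_2 = -12, M_3 = 21.
On [2, 3], g(x) = 5 - 3/2·(x - 2) - 6·(x - 2)² + 11/2·(x - 2)³.
With (x - 2) = 3/4: g(11/4) = 361/128.

2.8203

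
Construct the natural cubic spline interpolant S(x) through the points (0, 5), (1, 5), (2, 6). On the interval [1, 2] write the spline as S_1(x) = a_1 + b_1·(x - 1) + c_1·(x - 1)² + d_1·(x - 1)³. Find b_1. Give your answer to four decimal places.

0.5000

Let M_i = S''(x_i). Step sizes h_i = 1, 1; slopes of the chords Δ_i = (y_(i+1) - y_i)/h_i = 0, 1.
  1·M_0 + 4·M_1 + 1·M_2 = 6(Δ_1 - Δ_0) = 6
Natural end conditions: M_0 = M_2 = 0.
Solving the tridiagonal system: M_0 = 0, M_1 = 3/2, M_2 = 0.
On [1, 2], with S_1(x) = a_1 + b_1·(x - 1) + c_1·(x - 1)² + d_1·(x - 1)³: c_1 = M_1/2 = 3/4, d_1 = (M_2 - M_1)/(6h_1) = -1/4, b_1 = Δ_1 - h_1(2M_1 + M_2)/6 = 1/2.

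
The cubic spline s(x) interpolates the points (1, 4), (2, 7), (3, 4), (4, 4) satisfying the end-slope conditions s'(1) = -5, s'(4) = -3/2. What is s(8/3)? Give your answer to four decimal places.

With m_i denoting the second derivative at x_i, h_i = 1, 1, 1, and Δ_i = (y_(i+1) − y_i)/h_i = 3, -3, 0:
  1·m_0 + 4·m_1 + 1·m_2 = 6(Δ_1 - Δ_0) = -36
  1·m_1 + 4·m_2 + 1·m_3 = 6(Δ_2 - Δ_1) = 18
Clamped end conditions give two more equations: 2h_0·m_0 + h_0·m_1 = 6(Δ_0 - s'(1)) = 48 and h_2·m_2 + 2h_2·m_3 = 6(s'(4) - Δ_2) = -9.
Solving: m_0 = 103/3, m_1 = -62/3, m_2 = 37/3, m_3 = -32/3.
On [2, 3], s(x) = 7 + 11/6·(x - 2) - 31/3·(x - 2)² + 11/2·(x - 2)³.
With (x - 2) = 2/3: s(8/3) = 142/27.

5.2593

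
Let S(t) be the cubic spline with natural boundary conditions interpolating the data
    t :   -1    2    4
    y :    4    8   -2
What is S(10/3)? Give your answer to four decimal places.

2.0840

With M_i denoting the second derivative at x_i, h_i = 3, 2, and Δ_i = (y_(i+1) − y_i)/h_i = 4/3, -5:
  3·M_0 + 10·M_1 + 2·M_2 = 6(Δ_1 - Δ_0) = -38
Natural end conditions: M_0 = M_2 = 0.
Forward elimination and back-substitution give M_0 = 0, M_1 = -19/5, M_2 = 0.
On [2, 4], S(t) = 8 - 37/15·(t - 2) - 19/10·(t - 2)² + 19/60·(t - 2)³.
With (t - 2) = 4/3: S(10/3) = 844/405.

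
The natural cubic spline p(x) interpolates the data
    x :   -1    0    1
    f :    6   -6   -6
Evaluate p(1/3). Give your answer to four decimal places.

Put M_i = p'' at the i-th knot. Here h = (1, 1) and Δ = (-12, 0), so the interior equations h_(i-1)·M_(i-1) + 2(h_(i-1)+h_i)·M_i + h_i·M_(i+1) = 6(Δ_i − Δ_(i-1)) read
  1·M_0 + 4·M_1 + 1·M_2 = 6(Δ_1 - Δ_0) = 72
Natural end conditions: M_0 = M_2 = 0.
Solving the tridiagonal system: M_0 = 0, M_1 = 18, M_2 = 0.
On [0, 1], p(x) = -6 - 6·x + 9·x² - 3·x³.
With x = 1/3: p(1/3) = -64/9.

-7.1111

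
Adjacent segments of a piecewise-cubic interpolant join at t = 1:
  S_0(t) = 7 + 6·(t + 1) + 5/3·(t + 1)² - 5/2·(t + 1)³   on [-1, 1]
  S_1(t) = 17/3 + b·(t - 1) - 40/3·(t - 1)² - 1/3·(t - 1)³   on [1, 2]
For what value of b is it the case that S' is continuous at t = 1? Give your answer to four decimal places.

-17.3333

S_0'(t) = 6 + 10/3·(t + 1) - 15/2·(t + 1)², so S_0'(1) = -52/3. On the right, S_1'(1) = b, so b = -52/3.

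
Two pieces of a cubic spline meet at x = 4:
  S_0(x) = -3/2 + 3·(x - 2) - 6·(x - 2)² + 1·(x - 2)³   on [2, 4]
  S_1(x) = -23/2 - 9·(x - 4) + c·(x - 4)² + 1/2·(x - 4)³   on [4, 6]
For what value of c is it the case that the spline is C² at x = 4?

0

S_0''(x) = -12 + 6·(x - 2), so S_0''(4) = 0. On the right, S_1''(4) = 2c, so c = 0.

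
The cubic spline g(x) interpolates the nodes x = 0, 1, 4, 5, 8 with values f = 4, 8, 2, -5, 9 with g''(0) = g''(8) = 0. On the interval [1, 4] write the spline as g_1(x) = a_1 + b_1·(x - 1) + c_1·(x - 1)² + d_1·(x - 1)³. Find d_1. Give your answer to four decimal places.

With M_i denoting the second derivative at x_i, h_i = 1, 3, 1, 3, and Δ_i = (y_(i+1) − y_i)/h_i = 4, -2, -7, 14/3:
  1·M_0 + 8·M_1 + 3·M_2 = 6(Δ_1 - Δ_0) = -36
  3·M_1 + 8·M_2 + 1·M_3 = 6(Δ_2 - Δ_1) = -30
  1·M_2 + 8·M_3 + 3·M_4 = 6(Δ_3 - Δ_2) = 70
Natural end conditions: M_0 = M_4 = 0.
Solving the tridiagonal system: M_0 = 0, M_1 = -223/72, M_2 = -101/27, M_3 = 1991/216, M_4 = 0.
On [1, 4], with g_1(x) = a_1 + b_1·(x - 1) + c_1·(x - 1)² + d_1·(x - 1)³: c_1 = M_1/2 = -223/144, d_1 = (M_2 - M_1)/(6h_1) = -139/3888, b_1 = Δ_1 - h_1(2M_1 + M_2)/6 = 641/216.

-0.0358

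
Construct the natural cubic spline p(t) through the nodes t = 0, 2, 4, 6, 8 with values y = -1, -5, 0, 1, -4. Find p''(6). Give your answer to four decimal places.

With σ_i denoting the second derivative at x_i, h_i = 2, 2, 2, 2, and Δ_i = (y_(i+1) − y_i)/h_i = -2, 5/2, 1/2, -5/2:
  2·σ_0 + 8·σ_1 + 2·σ_2 = 6(Δ_1 - Δ_0) = 27
  2·σ_1 + 8·σ_2 + 2·σ_3 = 6(Δ_2 - Δ_1) = -12
  2·σ_2 + 8·σ_3 + 2·σ_4 = 6(Δ_3 - Δ_2) = -18
Natural end conditions: σ_0 = σ_4 = 0.
Solving: σ_0 = 0, σ_1 = 435/112, σ_2 = -57/28, σ_3 = -195/112, σ_4 = 0.

-1.7411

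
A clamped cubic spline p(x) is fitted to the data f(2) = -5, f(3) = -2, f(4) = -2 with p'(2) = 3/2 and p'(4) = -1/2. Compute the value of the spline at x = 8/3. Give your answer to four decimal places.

-2.9630

Let M_i = p''(x_i). Step sizes h_i = 1, 1; slopes of the chords Δ_i = (y_(i+1) - y_i)/h_i = 3, 0.
  1·M_0 + 4·M_1 + 1·M_2 = 6(Δ_1 - Δ_0) = -18
Clamped end conditions give two more equations: 2h_0·M_0 + h_0·M_1 = 6(Δ_0 - p'(2)) = 9 and h_1·M_1 + 2h_1·M_2 = 6(p'(4) - Δ_1) = -3.
Solving: M_0 = 8, M_1 = -7, M_2 = 2.
On [2, 3], p(x) = -5 + 3/2·(x - 2) + 4·(x - 2)² - 5/2·(x - 2)³.
With (x - 2) = 2/3: p(8/3) = -80/27.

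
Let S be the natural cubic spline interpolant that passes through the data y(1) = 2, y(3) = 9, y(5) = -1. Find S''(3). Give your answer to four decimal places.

-6.3750

With M_i denoting the second derivative at x_i, h_i = 2, 2, and Δ_i = (y_(i+1) − y_i)/h_i = 7/2, -5:
  2·M_0 + 8·M_1 + 2·M_2 = 6(Δ_1 - Δ_0) = -51
Natural end conditions: M_0 = M_2 = 0.
Solving: M_0 = 0, M_1 = -51/8, M_2 = 0.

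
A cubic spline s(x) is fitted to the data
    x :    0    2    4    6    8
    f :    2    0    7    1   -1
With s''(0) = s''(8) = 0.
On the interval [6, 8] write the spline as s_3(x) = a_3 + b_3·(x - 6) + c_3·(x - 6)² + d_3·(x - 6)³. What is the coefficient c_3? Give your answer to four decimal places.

1.6205

Write M_i for s''(x_i). With h_i = 2, 2, 2, 2 and divided differences Δ_i = -1, 7/2, -3, -1, the continuity of s' gives the tridiagonal system
  2·M_0 + 8·M_1 + 2·M_2 = 6(Δ_1 - Δ_0) = 27
  2·M_1 + 8·M_2 + 2·M_3 = 6(Δ_2 - Δ_1) = -39
  2·M_2 + 8·M_3 + 2·M_4 = 6(Δ_3 - Δ_2) = 12
Natural end conditions: M_0 = M_4 = 0.
Solving the tridiagonal system: M_0 = 0, M_1 = 573/112, M_2 = -195/28, M_3 = 363/112, M_4 = 0.
On [6, 8], with s_3(x) = a_3 + b_3·(x - 6) + c_3·(x - 6)² + d_3·(x - 6)³: c_3 = M_3/2 = 363/224, d_3 = (M_4 - M_3)/(6h_3) = -121/448, b_3 = Δ_3 - h_3(2M_3 + M_4)/6 = -177/56.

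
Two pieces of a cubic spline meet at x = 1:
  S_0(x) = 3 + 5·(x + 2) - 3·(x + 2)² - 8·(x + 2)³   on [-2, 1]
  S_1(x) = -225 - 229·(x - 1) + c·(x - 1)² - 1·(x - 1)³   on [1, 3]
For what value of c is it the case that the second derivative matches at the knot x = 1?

S_0''(x) = -6 - 48·(x + 2), so S_0''(1) = -150. On the right, S_1''(1) = 2c, so c = -75.

-75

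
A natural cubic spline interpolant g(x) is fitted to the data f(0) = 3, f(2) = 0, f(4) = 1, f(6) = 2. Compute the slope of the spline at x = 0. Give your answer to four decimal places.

With σ_i denoting the second derivative at x_i, h_i = 2, 2, 2, and Δ_i = (y_(i+1) − y_i)/h_i = -3/2, 1/2, 1/2:
  2·σ_0 + 8·σ_1 + 2·σ_2 = 6(Δ_1 - Δ_0) = 12
  2·σ_1 + 8·σ_2 + 2·σ_3 = 6(Δ_2 - Δ_1) = 0
Natural end conditions: σ_0 = σ_3 = 0.
Forward elimination and back-substitution give σ_0 = 0, σ_1 = 8/5, σ_2 = -2/5, σ_3 = 0.
On [0, 2], g'(x) = b_0 + 2c_0·x + 3d_0·x² with b_0 = Δ_0 - h_0(2σ_0 + σ_1)/6 = -61/30, c_0 = σ_0/2 = 0, d_0 = (σ_1 - σ_0)/(6h_0) = 2/15. So g'(0) = -61/30.

-2.0333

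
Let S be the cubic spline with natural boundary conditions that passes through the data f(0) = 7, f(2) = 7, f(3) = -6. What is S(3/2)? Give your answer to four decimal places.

9.8438

Put σ_i = S'' at the i-th knot. Here h = (2, 1) and Δ = (0, -13), so the interior equations h_(i-1)·σ_(i-1) + 2(h_(i-1)+h_i)·σ_i + h_i·σ_(i+1) = 6(Δ_i − Δ_(i-1)) read
  2·σ_0 + 6·σ_1 + 1·σ_2 = 6(Δ_1 - Δ_0) = -78
Natural end conditions: σ_0 = σ_2 = 0.
Forward elimination and back-substitution give σ_0 = 0, σ_1 = -13, σ_2 = 0.
On [0, 2], S(x) = 7 + 13/3·x + 0·x² - 13/12·x³.
With x = 3/2: S(3/2) = 315/32.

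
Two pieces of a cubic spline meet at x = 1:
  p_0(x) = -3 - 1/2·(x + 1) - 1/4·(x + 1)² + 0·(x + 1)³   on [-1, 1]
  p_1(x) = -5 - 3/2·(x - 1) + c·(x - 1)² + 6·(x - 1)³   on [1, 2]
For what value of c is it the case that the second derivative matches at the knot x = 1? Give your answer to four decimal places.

p_0''(x) = -1/2 + 0·(x + 1), so p_0''(1) = -1/2. On the right, p_1''(1) = 2c, so c = -1/4.

-0.2500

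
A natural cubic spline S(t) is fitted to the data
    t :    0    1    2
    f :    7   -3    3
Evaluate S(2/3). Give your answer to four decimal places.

Write M_i for S''(x_i). With h_i = 1, 1 and divided differences Δ_i = -10, 6, the continuity of S' gives the tridiagonal system
  1·M_0 + 4·M_1 + 1·M_2 = 6(Δ_1 - Δ_0) = 96
Natural end conditions: M_0 = M_2 = 0.
Hence M_0 = 0, M_1 = 24, M_2 = 0.
On [0, 1], S(t) = 7 - 14·t + 0·t² + 4·t³.
With t = 2/3: S(2/3) = -31/27.

-1.1481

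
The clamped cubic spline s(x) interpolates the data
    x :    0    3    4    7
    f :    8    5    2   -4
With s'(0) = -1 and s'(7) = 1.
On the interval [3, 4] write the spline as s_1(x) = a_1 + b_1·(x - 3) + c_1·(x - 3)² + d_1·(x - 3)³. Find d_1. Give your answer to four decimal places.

Write m_i for s''(x_i). With h_i = 3, 1, 3 and divided differences Δ_i = -1, -3, -2, the continuity of s' gives the tridiagonal system
  3·m_0 + 8·m_1 + 1·m_2 = 6(Δ_1 - Δ_0) = -12
  1·m_1 + 8·m_2 + 3·m_3 = 6(Δ_2 - Δ_1) = 6
Clamped end conditions give two more equations: 2h_0·m_0 + h_0·m_1 = 6(Δ_0 - s'(0)) = 0 and h_2·m_2 + 2h_2·m_3 = 6(s'(7) - Δ_2) = 18.
Solving the tridiagonal system: m_0 = 10/11, m_1 = -20/11, m_2 = -2/11, m_3 = 34/11.
On [3, 4], with s_1(x) = a_1 + b_1·(x - 3) + c_1·(x - 3)² + d_1·(x - 3)³: c_1 = m_1/2 = -10/11, d_1 = (m_2 - m_1)/(6h_1) = 3/11, b_1 = Δ_1 - h_1(2m_1 + m_2)/6 = -26/11.

0.2727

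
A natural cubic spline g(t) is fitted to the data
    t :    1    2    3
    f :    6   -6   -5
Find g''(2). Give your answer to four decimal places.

19.5000

Put M_i = g'' at the i-th knot. Here h = (1, 1) and Δ = (-12, 1), so the interior equations h_(i-1)·M_(i-1) + 2(h_(i-1)+h_i)·M_i + h_i·M_(i+1) = 6(Δ_i − Δ_(i-1)) read
  1·M_0 + 4·M_1 + 1·M_2 = 6(Δ_1 - Δ_0) = 78
Natural end conditions: M_0 = M_2 = 0.
Forward elimination and back-substitution give M_0 = 0, M_1 = 39/2, M_2 = 0.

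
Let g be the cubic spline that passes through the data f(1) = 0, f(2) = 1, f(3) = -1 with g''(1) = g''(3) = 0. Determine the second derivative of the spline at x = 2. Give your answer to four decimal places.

Put M_i = g'' at the i-th knot. Here h = (1, 1) and Δ = (1, -2), so the interior equations h_(i-1)·M_(i-1) + 2(h_(i-1)+h_i)·M_i + h_i·M_(i+1) = 6(Δ_i − Δ_(i-1)) read
  1·M_0 + 4·M_1 + 1·M_2 = 6(Δ_1 - Δ_0) = -18
Natural end conditions: M_0 = M_2 = 0.
Hence M_0 = 0, M_1 = -9/2, M_2 = 0.

-4.5000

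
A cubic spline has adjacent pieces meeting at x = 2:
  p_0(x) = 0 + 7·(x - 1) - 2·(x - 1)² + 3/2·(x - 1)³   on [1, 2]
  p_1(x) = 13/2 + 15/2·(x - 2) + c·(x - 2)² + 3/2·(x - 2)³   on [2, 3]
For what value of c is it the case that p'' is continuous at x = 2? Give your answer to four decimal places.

p_0''(x) = -4 + 9·(x - 1), so p_0''(2) = 5. On the right, p_1''(2) = 2c, so c = 5/2.

2.5000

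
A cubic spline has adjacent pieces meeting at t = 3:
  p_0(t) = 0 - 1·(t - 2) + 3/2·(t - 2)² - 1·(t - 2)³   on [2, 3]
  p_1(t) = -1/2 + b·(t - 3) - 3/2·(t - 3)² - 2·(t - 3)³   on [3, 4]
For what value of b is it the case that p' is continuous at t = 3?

p_0'(t) = -1 + 3·(t - 2) - 3·(t - 2)², so p_0'(3) = -1. On the right, p_1'(3) = b, so b = -1.

-1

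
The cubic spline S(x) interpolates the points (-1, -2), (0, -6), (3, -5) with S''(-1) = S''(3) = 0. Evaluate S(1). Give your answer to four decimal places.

Put m_i = S'' at the i-th knot. Here h = (1, 3) and Δ = (-4, 1/3), so the interior equations h_(i-1)·m_(i-1) + 2(h_(i-1)+h_i)·m_i + h_i·m_(i+1) = 6(Δ_i − Δ_(i-1)) read
  1·m_0 + 8·m_1 + 3·m_2 = 6(Δ_1 - Δ_0) = 26
Natural end conditions: m_0 = m_2 = 0.
Forward elimination and back-substitution give m_0 = 0, m_1 = 13/4, m_2 = 0.
On [0, 3], S(x) = -6 - 35/12·x + 13/8·x² - 13/72·x³.
With x = 1: S(1) = -269/36.

-7.4722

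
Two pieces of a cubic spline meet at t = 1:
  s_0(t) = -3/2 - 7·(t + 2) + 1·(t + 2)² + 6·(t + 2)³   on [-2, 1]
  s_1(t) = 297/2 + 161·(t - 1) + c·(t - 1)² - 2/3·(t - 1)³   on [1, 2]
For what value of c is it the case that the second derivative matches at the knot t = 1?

s_0''(t) = 2 + 36·(t + 2), so s_0''(1) = 110. On the right, s_1''(1) = 2c, so c = 55.

55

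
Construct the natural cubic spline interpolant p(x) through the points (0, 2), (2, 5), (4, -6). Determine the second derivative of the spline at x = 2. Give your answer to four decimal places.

-5.2500

Put σ_i = p'' at the i-th knot. Here h = (2, 2) and Δ = (3/2, -11/2), so the interior equations h_(i-1)·σ_(i-1) + 2(h_(i-1)+h_i)·σ_i + h_i·σ_(i+1) = 6(Δ_i − Δ_(i-1)) read
  2·σ_0 + 8·σ_1 + 2·σ_2 = 6(Δ_1 - Δ_0) = -42
Natural end conditions: σ_0 = σ_2 = 0.
Solving the tridiagonal system: σ_0 = 0, σ_1 = -21/4, σ_2 = 0.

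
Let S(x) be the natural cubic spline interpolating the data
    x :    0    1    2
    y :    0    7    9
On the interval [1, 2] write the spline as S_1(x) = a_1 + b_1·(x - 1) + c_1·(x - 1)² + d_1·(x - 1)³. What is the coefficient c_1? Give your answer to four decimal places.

With σ_i denoting the second derivative at x_i, h_i = 1, 1, and Δ_i = (y_(i+1) − y_i)/h_i = 7, 2:
  1·σ_0 + 4·σ_1 + 1·σ_2 = 6(Δ_1 - Δ_0) = -30
Natural end conditions: σ_0 = σ_2 = 0.
Hence σ_0 = 0, σ_1 = -15/2, σ_2 = 0.
On [1, 2], with S_1(x) = a_1 + b_1·(x - 1) + c_1·(x - 1)² + d_1·(x - 1)³: c_1 = σ_1/2 = -15/4, d_1 = (σ_2 - σ_1)/(6h_1) = 5/4, b_1 = Δ_1 - h_1(2σ_1 + σ_2)/6 = 9/2.

-3.7500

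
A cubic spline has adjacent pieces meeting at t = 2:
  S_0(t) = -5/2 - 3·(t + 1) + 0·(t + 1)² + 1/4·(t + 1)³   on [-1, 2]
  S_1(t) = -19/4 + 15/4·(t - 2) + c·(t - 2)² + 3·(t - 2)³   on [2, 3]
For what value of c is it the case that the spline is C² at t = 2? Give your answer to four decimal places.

S_0''(t) = 0 + 3/2·(t + 1), so S_0''(2) = 9/2. On the right, S_1''(2) = 2c, so c = 9/4.

2.2500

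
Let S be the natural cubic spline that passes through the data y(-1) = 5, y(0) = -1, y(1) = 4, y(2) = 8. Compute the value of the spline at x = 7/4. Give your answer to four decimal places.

Put M_i = S'' at the i-th knot. Here h = (1, 1, 1) and Δ = (-6, 5, 4), so the interior equations h_(i-1)·M_(i-1) + 2(h_(i-1)+h_i)·M_i + h_i·M_(i+1) = 6(Δ_i − Δ_(i-1)) read
  1·M_0 + 4·M_1 + 1·M_2 = 6(Δ_1 - Δ_0) = 66
  1·M_1 + 4·M_2 + 1·M_3 = 6(Δ_2 - Δ_1) = -6
Natural end conditions: M_0 = M_3 = 0.
Solving: M_0 = 0, M_1 = 18, M_2 = -6, M_3 = 0.
On [1, 2], S(x) = 4 + 6·(x - 1) - 3·(x - 1)² + 1·(x - 1)³.
With (x - 1) = 3/4: S(7/4) = 463/64.

7.2344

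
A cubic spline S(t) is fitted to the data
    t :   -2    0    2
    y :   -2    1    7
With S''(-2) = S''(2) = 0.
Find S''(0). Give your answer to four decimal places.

1.1250

Let M_i = S''(x_i). Step sizes h_i = 2, 2; slopes of the chords Δ_i = (y_(i+1) - y_i)/h_i = 3/2, 3.
  2·M_0 + 8·M_1 + 2·M_2 = 6(Δ_1 - Δ_0) = 9
Natural end conditions: M_0 = M_2 = 0.
Hence M_0 = 0, M_1 = 9/8, M_2 = 0.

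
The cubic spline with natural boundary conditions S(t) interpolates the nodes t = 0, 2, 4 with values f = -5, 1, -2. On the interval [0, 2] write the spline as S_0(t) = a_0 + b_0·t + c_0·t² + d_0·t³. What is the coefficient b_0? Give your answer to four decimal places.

Write σ_i for S''(x_i). With h_i = 2, 2 and divided differences Δ_i = 3, -3/2, the continuity of S' gives the tridiagonal system
  2·σ_0 + 8·σ_1 + 2·σ_2 = 6(Δ_1 - Δ_0) = -27
Natural end conditions: σ_0 = σ_2 = 0.
Forward elimination and back-substitution give σ_0 = 0, σ_1 = -27/8, σ_2 = 0.
On [0, 2], with S_0(t) = a_0 + b_0·t + c_0·t² + d_0·t³: c_0 = σ_0/2 = 0, d_0 = (σ_1 - σ_0)/(6h_0) = -9/32, b_0 = Δ_0 - h_0(2σ_0 + σ_1)/6 = 33/8.

4.1250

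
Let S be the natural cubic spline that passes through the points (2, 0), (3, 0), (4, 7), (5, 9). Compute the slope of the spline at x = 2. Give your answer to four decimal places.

-2.2000

With m_i denoting the second derivative at x_i, h_i = 1, 1, 1, and Δ_i = (y_(i+1) − y_i)/h_i = 0, 7, 2:
  1·m_0 + 4·m_1 + 1·m_2 = 6(Δ_1 - Δ_0) = 42
  1·m_1 + 4·m_2 + 1·m_3 = 6(Δ_2 - Δ_1) = -30
Natural end conditions: m_0 = m_3 = 0.
Solving the tridiagonal system: m_0 = 0, m_1 = 66/5, m_2 = -54/5, m_3 = 0.
On [2, 3], S'(x) = b_0 + 2c_0·(x - 2) + 3d_0·(x - 2)² with b_0 = Δ_0 - h_0(2m_0 + m_1)/6 = -11/5, c_0 = m_0/2 = 0, d_0 = (m_1 - m_0)/(6h_0) = 11/5. So S'(2) = -11/5.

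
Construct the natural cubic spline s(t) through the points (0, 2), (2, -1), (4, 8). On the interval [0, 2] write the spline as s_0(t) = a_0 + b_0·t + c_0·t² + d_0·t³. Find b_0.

Write σ_i for s''(x_i). With h_i = 2, 2 and divided differences Δ_i = -3/2, 9/2, the continuity of s' gives the tridiagonal system
  2·σ_0 + 8·σ_1 + 2·σ_2 = 6(Δ_1 - Δ_0) = 36
Natural end conditions: σ_0 = σ_2 = 0.
Hence σ_0 = 0, σ_1 = 9/2, σ_2 = 0.
On [0, 2], with s_0(t) = a_0 + b_0·t + c_0·t² + d_0·t³: c_0 = σ_0/2 = 0, d_0 = (σ_1 - σ_0)/(6h_0) = 3/8, b_0 = Δ_0 - h_0(2σ_0 + σ_1)/6 = -3.

-3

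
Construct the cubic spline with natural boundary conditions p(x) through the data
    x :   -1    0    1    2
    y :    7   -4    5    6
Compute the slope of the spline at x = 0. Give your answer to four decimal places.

Write σ_i for p''(x_i). With h_i = 1, 1, 1 and divided differences Δ_i = -11, 9, 1, the continuity of p' gives the tridiagonal system
  1·σ_0 + 4·σ_1 + 1·σ_2 = 6(Δ_1 - Δ_0) = 120
  1·σ_1 + 4·σ_2 + 1·σ_3 = 6(Δ_2 - Δ_1) = -48
Natural end conditions: σ_0 = σ_3 = 0.
Solving the tridiagonal system: σ_0 = 0, σ_1 = 176/5, σ_2 = -104/5, σ_3 = 0.
On [0, 1], p'(x) = b_1 + 2c_1·x + 3d_1·x² with b_1 = Δ_1 - h_1(2σ_1 + σ_2)/6 = 11/15, c_1 = σ_1/2 = 88/5, d_1 = (σ_2 - σ_1)/(6h_1) = -28/3. So p'(0) = 11/15.

0.7333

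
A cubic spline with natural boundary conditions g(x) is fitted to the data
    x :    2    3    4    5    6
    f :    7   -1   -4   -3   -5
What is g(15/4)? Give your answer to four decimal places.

-3.8125

Let M_i = g''(x_i). Step sizes h_i = 1, 1, 1, 1; slopes of the chords Δ_i = (y_(i+1) - y_i)/h_i = -8, -3, 1, -2.
  1·M_0 + 4·M_1 + 1·M_2 = 6(Δ_1 - Δ_0) = 30
  1·M_1 + 4·M_2 + 1·M_3 = 6(Δ_2 - Δ_1) = 24
  1·M_2 + 4·M_3 + 1·M_4 = 6(Δ_3 - Δ_2) = -18
Natural end conditions: M_0 = M_4 = 0.
Solving: M_0 = 0, M_1 = 6, M_2 = 6, M_3 = -6, M_4 = 0.
On [3, 4], g(x) = -1 - 6·(x - 3) + 3·(x - 3)² + 0·(x - 3)³.
With (x - 3) = 3/4: g(15/4) = -61/16.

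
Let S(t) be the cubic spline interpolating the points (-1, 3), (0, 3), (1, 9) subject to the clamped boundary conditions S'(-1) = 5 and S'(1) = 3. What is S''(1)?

-19

Put M_i = S'' at the i-th knot. Here h = (1, 1) and Δ = (0, 6), so the interior equations h_(i-1)·M_(i-1) + 2(h_(i-1)+h_i)·M_i + h_i·M_(i+1) = 6(Δ_i − Δ_(i-1)) read
  1·M_0 + 4·M_1 + 1·M_2 = 6(Δ_1 - Δ_0) = 36
Clamped end conditions give two more equations: 2h_0·M_0 + h_0·M_1 = 6(Δ_0 - S'(-1)) = -30 and h_1·M_1 + 2h_1·M_2 = 6(S'(1) - Δ_1) = -18.
Hence M_0 = -25, M_1 = 20, M_2 = -19.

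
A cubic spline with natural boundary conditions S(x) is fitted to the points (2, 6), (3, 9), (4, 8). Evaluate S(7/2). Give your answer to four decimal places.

Write m_i for S''(x_i). With h_i = 1, 1 and divided differences Δ_i = 3, -1, the continuity of S' gives the tridiagonal system
  1·m_0 + 4·m_1 + 1·m_2 = 6(Δ_1 - Δ_0) = -24
Natural end conditions: m_0 = m_2 = 0.
Solving the tridiagonal system: m_0 = 0, m_1 = -6, m_2 = 0.
On [3, 4], S(x) = 9 + 1·(x - 3) - 3·(x - 3)² + 1·(x - 3)³.
With (x - 3) = 1/2: S(7/2) = 71/8.

8.8750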